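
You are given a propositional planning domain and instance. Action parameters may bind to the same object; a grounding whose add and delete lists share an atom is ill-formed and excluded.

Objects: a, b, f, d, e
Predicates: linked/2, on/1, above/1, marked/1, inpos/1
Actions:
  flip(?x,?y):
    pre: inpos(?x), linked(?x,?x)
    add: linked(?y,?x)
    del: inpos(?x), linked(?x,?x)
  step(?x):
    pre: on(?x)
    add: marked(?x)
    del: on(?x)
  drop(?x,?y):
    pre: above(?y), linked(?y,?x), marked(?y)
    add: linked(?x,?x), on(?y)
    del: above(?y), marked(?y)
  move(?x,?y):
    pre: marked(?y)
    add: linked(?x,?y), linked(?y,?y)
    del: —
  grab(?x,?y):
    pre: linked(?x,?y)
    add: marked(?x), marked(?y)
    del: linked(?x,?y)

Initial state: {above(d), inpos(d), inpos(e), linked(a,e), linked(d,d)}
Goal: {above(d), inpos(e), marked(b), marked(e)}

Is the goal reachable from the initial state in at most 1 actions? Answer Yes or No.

No

1. flip(d,b)  →  {above(d), inpos(e), linked(a,e), linked(b,d)}
2. grab(a,e)  →  {above(d), inpos(e), linked(b,d), marked(a), marked(e)}
3. grab(b,d)  →  {above(d), inpos(e), marked(a), marked(b), marked(d), marked(e)}
optimal plan length = 3; 3 > 1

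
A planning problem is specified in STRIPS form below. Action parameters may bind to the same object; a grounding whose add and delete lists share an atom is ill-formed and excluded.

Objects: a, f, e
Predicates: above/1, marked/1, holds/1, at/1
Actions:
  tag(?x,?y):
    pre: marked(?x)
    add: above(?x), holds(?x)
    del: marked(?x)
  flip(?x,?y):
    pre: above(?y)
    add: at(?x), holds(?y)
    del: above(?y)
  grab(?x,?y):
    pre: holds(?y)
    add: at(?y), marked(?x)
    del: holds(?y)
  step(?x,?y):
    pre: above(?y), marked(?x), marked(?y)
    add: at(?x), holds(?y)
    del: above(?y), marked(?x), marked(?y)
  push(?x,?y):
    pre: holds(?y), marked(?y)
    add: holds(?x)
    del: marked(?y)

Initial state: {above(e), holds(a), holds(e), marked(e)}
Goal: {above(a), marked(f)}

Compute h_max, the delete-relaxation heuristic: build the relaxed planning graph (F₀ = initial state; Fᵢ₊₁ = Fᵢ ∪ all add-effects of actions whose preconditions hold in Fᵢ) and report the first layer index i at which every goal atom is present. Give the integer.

2

F0 = init (4 atoms)
F1 = F0 ∪ {at(a), at(e), at(f), holds(f), marked(a), marked(f)}  (10 atoms)
F2 = F1 ∪ {above(a), above(f)}  (12 atoms)
goal ⊆ F2  ⇒  h_max = 2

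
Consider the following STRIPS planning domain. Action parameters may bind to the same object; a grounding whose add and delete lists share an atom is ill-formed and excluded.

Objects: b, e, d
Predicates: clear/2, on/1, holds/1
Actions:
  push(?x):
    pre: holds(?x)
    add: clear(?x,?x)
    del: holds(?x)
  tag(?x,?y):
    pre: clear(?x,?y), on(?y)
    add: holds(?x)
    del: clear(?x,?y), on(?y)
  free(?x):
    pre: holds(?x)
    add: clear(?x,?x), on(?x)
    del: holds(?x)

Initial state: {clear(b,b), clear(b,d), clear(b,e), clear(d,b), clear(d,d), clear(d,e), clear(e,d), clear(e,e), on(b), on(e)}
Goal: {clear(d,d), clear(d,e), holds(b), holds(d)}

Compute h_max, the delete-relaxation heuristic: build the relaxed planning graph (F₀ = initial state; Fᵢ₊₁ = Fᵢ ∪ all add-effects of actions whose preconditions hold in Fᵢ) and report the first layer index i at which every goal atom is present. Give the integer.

F0 = init (10 atoms)
F1 = F0 ∪ {holds(b), holds(d), holds(e)}  (13 atoms)
goal ⊆ F1  ⇒  h_max = 1

1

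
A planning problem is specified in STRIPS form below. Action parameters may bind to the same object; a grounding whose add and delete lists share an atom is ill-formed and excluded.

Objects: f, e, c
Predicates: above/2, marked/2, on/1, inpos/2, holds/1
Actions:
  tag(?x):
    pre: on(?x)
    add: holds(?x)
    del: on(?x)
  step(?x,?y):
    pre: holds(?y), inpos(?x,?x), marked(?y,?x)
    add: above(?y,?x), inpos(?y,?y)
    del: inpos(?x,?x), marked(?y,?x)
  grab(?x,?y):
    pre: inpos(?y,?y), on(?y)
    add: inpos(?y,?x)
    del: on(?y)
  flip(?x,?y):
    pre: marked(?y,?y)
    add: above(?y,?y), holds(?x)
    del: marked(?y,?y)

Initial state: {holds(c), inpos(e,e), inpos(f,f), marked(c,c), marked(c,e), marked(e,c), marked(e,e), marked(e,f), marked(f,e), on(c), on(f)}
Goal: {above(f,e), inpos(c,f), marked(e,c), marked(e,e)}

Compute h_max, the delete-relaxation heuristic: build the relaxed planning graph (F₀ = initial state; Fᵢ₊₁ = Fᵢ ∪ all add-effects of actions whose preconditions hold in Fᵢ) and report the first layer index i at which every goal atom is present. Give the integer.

2

F0 = init (11 atoms)
F1 = F0 ∪ {above(c,c), above(c,e), above(e,e), holds(e), holds(f), inpos(c,c), inpos(f,c), inpos(f,e)}  (19 atoms)
F2 = F1 ∪ {above(e,c), above(e,f), above(f,e), inpos(c,e), inpos(c,f)}  (24 atoms)
goal ⊆ F2  ⇒  h_max = 2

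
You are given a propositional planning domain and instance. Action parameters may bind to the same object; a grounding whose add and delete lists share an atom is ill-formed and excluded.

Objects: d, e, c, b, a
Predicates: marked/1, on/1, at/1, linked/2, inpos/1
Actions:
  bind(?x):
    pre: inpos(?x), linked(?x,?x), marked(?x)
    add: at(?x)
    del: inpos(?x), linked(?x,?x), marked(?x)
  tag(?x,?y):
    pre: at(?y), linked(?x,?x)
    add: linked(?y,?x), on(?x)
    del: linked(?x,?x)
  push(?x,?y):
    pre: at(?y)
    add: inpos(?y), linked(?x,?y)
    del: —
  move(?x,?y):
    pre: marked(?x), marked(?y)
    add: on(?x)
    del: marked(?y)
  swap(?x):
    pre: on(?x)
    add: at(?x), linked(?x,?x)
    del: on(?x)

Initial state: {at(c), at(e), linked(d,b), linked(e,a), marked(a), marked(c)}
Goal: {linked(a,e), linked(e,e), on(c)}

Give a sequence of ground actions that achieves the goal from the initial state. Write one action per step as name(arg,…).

push(e,e); push(a,e); move(c,c)

1. push(e,e)  →  {at(c), at(e), inpos(e), linked(d,b), linked(e,a), linked(e,e), marked(a), marked(c)}
2. push(a,e)  →  {at(c), at(e), inpos(e), linked(a,e), linked(d,b), linked(e,a), linked(e,e), marked(a), marked(c)}
3. move(c,c)  →  {at(c), at(e), inpos(e), linked(a,e), linked(d,b), linked(e,a), linked(e,e), marked(a), on(c)}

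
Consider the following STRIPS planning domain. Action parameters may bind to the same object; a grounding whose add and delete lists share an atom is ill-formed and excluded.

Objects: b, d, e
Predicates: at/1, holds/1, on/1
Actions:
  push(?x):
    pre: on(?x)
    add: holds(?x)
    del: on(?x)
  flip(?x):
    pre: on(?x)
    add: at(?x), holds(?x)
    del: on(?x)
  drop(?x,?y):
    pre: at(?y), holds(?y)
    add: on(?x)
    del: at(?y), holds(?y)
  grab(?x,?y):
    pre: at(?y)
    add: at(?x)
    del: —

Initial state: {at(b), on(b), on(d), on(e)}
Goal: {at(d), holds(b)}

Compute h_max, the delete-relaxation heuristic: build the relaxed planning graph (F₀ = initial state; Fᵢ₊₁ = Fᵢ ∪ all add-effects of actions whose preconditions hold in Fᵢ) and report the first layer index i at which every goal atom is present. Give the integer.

1

F0 = init (4 atoms)
F1 = F0 ∪ {at(d), at(e), holds(b), holds(d), holds(e)}  (9 atoms)
goal ⊆ F1  ⇒  h_max = 1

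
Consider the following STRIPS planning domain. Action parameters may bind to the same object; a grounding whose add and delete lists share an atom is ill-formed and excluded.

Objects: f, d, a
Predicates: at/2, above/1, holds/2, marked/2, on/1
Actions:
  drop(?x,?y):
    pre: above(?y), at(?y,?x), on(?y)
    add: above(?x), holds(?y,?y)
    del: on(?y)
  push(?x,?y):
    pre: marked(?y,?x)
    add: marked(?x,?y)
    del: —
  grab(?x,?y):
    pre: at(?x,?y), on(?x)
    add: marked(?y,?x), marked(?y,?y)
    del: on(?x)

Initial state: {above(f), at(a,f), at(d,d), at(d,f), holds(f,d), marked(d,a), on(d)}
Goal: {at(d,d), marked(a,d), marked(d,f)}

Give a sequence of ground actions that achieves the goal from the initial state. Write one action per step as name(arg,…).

1. push(a,d)  →  {above(f), at(a,f), at(d,d), at(d,f), holds(f,d), marked(a,d), marked(d,a), on(d)}
2. grab(d,f)  →  {above(f), at(a,f), at(d,d), at(d,f), holds(f,d), marked(a,d), marked(d,a), marked(f,d), marked(f,f)}
3. push(d,f)  →  {above(f), at(a,f), at(d,d), at(d,f), holds(f,d), marked(a,d), marked(d,a), marked(d,f), marked(f,d), marked(f,f)}

push(a,d); grab(d,f); push(d,f)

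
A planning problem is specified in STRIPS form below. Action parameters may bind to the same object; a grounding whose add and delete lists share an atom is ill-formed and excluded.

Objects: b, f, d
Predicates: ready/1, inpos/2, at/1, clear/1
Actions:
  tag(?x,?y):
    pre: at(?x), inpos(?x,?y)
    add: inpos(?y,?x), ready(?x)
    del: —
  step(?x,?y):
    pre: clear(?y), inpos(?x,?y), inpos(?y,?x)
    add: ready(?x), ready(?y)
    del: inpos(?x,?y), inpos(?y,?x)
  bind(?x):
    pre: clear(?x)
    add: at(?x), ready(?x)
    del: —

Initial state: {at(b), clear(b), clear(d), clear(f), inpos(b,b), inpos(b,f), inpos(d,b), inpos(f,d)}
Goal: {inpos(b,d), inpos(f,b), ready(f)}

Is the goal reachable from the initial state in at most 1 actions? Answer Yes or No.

1. tag(b,f)  →  {at(b), clear(b), clear(d), clear(f), inpos(b,b), inpos(b,f), inpos(d,b), inpos(f,b), inpos(f,d), ready(b)}
2. bind(f)  →  {at(b), at(f), clear(b), clear(d), clear(f), inpos(b,b), inpos(b,f), inpos(d,b), inpos(f,b), inpos(f,d), ready(b), ready(f)}
3. bind(d)  →  {at(b), at(d), at(f), clear(b), clear(d), clear(f), inpos(b,b), inpos(b,f), inpos(d,b), inpos(f,b), inpos(f,d), ready(b), ready(d), ready(f)}
4. tag(d,b)  →  {at(b), at(d), at(f), clear(b), clear(d), clear(f), inpos(b,b), inpos(b,d), inpos(b,f), inpos(d,b), inpos(f,b), inpos(f,d), ready(b), ready(d), ready(f)}
optimal plan length = 4; 4 > 1

No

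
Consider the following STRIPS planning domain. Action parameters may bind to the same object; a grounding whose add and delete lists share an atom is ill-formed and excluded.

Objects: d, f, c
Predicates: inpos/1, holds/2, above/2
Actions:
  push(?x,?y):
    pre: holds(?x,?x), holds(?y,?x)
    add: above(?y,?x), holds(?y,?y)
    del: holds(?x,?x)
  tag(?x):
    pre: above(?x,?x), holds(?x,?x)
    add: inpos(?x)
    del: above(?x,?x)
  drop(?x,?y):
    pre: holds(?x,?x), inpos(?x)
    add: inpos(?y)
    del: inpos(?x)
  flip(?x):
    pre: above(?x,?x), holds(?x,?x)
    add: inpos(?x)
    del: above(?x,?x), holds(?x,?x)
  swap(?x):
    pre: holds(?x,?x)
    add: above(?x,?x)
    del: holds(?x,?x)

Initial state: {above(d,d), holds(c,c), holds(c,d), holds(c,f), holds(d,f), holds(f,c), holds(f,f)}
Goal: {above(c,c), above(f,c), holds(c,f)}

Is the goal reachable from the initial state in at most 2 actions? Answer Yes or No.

No

1. push(c,f)  →  {above(d,d), above(f,c), holds(c,d), holds(c,f), holds(d,f), holds(f,c), holds(f,f)}
2. push(f,c)  →  {above(c,f), above(d,d), above(f,c), holds(c,c), holds(c,d), holds(c,f), holds(d,f), holds(f,c)}
3. swap(c)  →  {above(c,c), above(c,f), above(d,d), above(f,c), holds(c,d), holds(c,f), holds(d,f), holds(f,c)}
optimal plan length = 3; 3 > 2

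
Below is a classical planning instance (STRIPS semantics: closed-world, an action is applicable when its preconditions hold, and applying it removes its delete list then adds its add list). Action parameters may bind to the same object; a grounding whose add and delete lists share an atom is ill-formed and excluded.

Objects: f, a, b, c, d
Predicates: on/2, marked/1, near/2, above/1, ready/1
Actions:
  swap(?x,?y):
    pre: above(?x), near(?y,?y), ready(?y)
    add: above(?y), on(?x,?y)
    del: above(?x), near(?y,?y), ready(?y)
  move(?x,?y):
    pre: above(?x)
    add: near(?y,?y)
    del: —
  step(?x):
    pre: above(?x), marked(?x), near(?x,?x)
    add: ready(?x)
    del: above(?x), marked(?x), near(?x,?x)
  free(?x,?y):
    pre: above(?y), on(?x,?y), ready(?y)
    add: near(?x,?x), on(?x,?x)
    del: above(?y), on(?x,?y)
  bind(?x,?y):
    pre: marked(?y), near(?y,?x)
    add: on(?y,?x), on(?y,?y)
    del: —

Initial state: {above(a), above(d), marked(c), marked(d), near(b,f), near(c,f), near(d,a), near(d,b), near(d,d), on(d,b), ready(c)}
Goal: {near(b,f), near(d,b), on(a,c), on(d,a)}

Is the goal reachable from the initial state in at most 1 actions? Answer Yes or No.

No

1. move(a,c)  →  {above(a), above(d), marked(c), marked(d), near(b,f), near(c,c), near(c,f), near(d,a), near(d,b), near(d,d), on(d,b), ready(c)}
2. swap(a,c)  →  {above(c), above(d), marked(c), marked(d), near(b,f), near(c,f), near(d,a), near(d,b), near(d,d), on(a,c), on(d,b)}
3. bind(a,d)  →  {above(c), above(d), marked(c), marked(d), near(b,f), near(c,f), near(d,a), near(d,b), near(d,d), on(a,c), on(d,a), on(d,b), on(d,d)}
optimal plan length = 3; 3 > 1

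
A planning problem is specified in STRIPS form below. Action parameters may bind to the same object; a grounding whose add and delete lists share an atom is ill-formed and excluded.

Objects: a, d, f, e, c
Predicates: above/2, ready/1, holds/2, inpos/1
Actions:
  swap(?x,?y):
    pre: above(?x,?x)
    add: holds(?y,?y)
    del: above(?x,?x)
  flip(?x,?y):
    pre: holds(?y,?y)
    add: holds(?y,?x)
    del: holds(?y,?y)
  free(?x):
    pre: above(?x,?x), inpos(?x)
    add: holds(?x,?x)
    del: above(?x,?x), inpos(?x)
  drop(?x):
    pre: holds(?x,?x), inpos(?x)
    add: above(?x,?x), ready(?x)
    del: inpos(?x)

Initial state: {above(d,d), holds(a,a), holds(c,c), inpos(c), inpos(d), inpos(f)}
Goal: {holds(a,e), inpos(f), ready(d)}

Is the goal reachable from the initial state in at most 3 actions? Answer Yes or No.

1. swap(d,d)  →  {holds(a,a), holds(c,c), holds(d,d), inpos(c), inpos(d), inpos(f)}
2. flip(e,a)  →  {holds(a,e), holds(c,c), holds(d,d), inpos(c), inpos(d), inpos(f)}
3. drop(d)  →  {above(d,d), holds(a,e), holds(c,c), holds(d,d), inpos(c), inpos(f), ready(d)}
optimal plan length = 3; 3 ≤ 3

Yes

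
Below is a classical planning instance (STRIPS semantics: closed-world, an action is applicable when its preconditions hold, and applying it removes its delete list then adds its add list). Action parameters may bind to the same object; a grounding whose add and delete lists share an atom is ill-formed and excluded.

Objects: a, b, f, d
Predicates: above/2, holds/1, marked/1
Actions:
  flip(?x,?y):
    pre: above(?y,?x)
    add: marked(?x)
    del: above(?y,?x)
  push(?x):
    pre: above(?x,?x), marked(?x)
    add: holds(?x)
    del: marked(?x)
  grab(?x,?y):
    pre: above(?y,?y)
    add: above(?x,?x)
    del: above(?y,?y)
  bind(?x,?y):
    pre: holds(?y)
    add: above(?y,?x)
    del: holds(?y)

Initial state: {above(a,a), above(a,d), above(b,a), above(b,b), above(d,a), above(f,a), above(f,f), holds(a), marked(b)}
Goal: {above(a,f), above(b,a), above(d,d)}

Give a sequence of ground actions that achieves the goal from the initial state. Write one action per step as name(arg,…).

1. grab(d,a)  →  {above(a,d), above(b,a), above(b,b), above(d,a), above(d,d), above(f,a), above(f,f), holds(a), marked(b)}
2. bind(f,a)  →  {above(a,d), above(a,f), above(b,a), above(b,b), above(d,a), above(d,d), above(f,a), above(f,f), marked(b)}

grab(d,a); bind(f,a)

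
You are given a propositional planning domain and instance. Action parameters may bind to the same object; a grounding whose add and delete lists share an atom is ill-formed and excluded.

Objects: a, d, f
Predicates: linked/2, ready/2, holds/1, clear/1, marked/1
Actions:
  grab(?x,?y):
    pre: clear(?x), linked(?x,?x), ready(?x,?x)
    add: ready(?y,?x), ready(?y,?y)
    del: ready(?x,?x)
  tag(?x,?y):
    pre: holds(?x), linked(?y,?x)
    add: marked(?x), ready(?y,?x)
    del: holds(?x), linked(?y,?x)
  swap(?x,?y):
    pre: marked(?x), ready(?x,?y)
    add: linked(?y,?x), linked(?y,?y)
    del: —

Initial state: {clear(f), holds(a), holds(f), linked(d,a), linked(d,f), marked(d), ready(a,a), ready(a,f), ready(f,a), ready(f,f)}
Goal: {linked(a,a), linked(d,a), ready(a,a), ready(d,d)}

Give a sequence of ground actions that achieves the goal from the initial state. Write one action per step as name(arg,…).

1. tag(f,d)  →  {clear(f), holds(a), linked(d,a), marked(d), marked(f), ready(a,a), ready(a,f), ready(d,f), ready(f,a), ready(f,f)}
2. swap(d,f)  →  {clear(f), holds(a), linked(d,a), linked(f,d), linked(f,f), marked(d), marked(f), ready(a,a), ready(a,f), ready(d,f), ready(f,a), ready(f,f)}
3. grab(f,d)  →  {clear(f), holds(a), linked(d,a), linked(f,d), linked(f,f), marked(d), marked(f), ready(a,a), ready(a,f), ready(d,d), ready(d,f), ready(f,a)}
4. swap(f,a)  →  {clear(f), holds(a), linked(a,a), linked(a,f), linked(d,a), linked(f,d), linked(f,f), marked(d), marked(f), ready(a,a), ready(a,f), ready(d,d), ready(d,f), ready(f,a)}

tag(f,d); swap(d,f); grab(f,d); swap(f,a)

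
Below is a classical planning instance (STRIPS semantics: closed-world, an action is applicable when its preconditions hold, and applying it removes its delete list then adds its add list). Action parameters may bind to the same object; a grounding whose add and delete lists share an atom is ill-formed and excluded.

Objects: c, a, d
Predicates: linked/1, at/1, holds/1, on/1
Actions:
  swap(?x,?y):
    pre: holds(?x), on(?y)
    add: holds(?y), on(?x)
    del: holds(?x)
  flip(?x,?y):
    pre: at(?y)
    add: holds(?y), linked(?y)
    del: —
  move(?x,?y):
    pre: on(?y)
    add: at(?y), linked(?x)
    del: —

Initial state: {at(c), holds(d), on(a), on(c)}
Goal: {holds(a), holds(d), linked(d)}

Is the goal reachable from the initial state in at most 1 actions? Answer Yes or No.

No

1. move(d,a)  →  {at(a), at(c), holds(d), linked(d), on(a), on(c)}
2. flip(c,a)  →  {at(a), at(c), holds(a), holds(d), linked(a), linked(d), on(a), on(c)}
optimal plan length = 2; 2 > 1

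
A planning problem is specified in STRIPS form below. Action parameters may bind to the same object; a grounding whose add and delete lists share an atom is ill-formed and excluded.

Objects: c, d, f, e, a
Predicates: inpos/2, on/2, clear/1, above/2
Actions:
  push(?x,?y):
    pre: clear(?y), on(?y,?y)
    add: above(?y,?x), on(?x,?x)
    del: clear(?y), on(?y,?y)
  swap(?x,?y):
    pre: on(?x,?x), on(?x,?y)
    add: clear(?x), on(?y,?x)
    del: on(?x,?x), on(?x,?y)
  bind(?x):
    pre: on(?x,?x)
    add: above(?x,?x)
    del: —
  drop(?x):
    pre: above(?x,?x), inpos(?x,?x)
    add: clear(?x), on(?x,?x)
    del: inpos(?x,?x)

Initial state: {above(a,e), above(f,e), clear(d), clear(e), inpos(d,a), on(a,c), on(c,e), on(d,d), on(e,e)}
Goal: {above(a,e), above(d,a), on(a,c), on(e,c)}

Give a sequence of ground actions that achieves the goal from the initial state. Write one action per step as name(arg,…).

push(c,e); push(a,d); swap(c,e)

1. push(c,e)  →  {above(a,e), above(e,c), above(f,e), clear(d), inpos(d,a), on(a,c), on(c,c), on(c,e), on(d,d)}
2. push(a,d)  →  {above(a,e), above(d,a), above(e,c), above(f,e), inpos(d,a), on(a,a), on(a,c), on(c,c), on(c,e)}
3. swap(c,e)  →  {above(a,e), above(d,a), above(e,c), above(f,e), clear(c), inpos(d,a), on(a,a), on(a,c), on(e,c)}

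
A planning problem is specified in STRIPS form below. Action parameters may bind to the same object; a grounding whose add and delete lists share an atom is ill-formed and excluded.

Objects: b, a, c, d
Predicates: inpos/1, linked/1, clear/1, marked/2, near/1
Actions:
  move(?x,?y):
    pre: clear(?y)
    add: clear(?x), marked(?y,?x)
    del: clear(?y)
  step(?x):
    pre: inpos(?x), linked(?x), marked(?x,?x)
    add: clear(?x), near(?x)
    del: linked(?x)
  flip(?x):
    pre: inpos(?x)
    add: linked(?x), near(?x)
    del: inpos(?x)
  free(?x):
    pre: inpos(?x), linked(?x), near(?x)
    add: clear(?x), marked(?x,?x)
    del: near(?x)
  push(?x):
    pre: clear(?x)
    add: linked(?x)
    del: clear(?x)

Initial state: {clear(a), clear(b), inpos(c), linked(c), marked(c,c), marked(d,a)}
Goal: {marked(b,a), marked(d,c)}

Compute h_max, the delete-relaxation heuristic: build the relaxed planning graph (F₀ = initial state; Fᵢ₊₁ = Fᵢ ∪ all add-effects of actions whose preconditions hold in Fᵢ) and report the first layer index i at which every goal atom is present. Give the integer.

F0 = init (6 atoms)
F1 = F0 ∪ {clear(c), clear(d), linked(a), linked(b), marked(a,b), marked(a,c), marked(a,d), marked(b,a), marked(b,c), marked(b,d), near(c)}  (17 atoms)
F2 = F1 ∪ {linked(d), marked(c,a), marked(c,b), marked(c,d), marked(d,b), marked(d,c)}  (23 atoms)
goal ⊆ F2  ⇒  h_max = 2

2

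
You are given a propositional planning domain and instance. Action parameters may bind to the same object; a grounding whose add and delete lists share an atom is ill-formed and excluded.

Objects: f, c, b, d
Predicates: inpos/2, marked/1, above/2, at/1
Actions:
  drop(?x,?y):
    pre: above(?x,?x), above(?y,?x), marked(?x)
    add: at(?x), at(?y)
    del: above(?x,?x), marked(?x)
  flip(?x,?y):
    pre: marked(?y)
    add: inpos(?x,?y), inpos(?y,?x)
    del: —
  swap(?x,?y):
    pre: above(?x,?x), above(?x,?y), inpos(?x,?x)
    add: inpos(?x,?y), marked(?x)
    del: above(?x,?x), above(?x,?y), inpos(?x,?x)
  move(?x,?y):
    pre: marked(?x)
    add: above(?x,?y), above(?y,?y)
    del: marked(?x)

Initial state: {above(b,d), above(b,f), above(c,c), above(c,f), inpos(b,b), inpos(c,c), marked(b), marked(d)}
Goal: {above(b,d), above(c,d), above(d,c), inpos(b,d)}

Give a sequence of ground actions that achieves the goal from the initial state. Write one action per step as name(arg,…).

1. flip(b,d)  →  {above(b,d), above(b,f), above(c,c), above(c,f), inpos(b,b), inpos(b,d), inpos(c,c), inpos(d,b), marked(b), marked(d)}
2. swap(c,f)  →  {above(b,d), above(b,f), inpos(b,b), inpos(b,d), inpos(c,f), inpos(d,b), marked(b), marked(c), marked(d)}
3. move(c,d)  →  {above(b,d), above(b,f), above(c,d), above(d,d), inpos(b,b), inpos(b,d), inpos(c,f), inpos(d,b), marked(b), marked(d)}
4. move(d,c)  →  {above(b,d), above(b,f), above(c,c), above(c,d), above(d,c), above(d,d), inpos(b,b), inpos(b,d), inpos(c,f), inpos(d,b), marked(b)}

flip(b,d); swap(c,f); move(c,d); move(d,c)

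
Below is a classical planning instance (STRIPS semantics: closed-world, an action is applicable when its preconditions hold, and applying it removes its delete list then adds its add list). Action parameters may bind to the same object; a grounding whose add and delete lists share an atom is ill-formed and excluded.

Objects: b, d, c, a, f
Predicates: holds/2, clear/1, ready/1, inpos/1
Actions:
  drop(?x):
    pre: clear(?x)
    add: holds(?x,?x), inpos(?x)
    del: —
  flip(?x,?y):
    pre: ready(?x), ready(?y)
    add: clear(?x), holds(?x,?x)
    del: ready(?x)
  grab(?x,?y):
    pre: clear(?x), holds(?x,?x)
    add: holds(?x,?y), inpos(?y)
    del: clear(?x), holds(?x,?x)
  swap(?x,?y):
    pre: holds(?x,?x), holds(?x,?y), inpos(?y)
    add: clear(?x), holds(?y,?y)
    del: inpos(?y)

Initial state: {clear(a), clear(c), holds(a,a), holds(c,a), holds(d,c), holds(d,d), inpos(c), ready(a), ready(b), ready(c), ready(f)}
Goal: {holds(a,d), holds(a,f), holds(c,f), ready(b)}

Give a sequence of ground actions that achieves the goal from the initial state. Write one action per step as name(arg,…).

1. drop(c)  →  {clear(a), clear(c), holds(a,a), holds(c,a), holds(c,c), holds(d,c), holds(d,d), inpos(c), ready(a), ready(b), ready(c), ready(f)}
2. grab(c,f)  →  {clear(a), holds(a,a), holds(c,a), holds(c,f), holds(d,c), holds(d,d), inpos(c), inpos(f), ready(a), ready(b), ready(c), ready(f)}
3. grab(a,d)  →  {holds(a,d), holds(c,a), holds(c,f), holds(d,c), holds(d,d), inpos(c), inpos(d), inpos(f), ready(a), ready(b), ready(c), ready(f)}
4. flip(a,b)  →  {clear(a), holds(a,a), holds(a,d), holds(c,a), holds(c,f), holds(d,c), holds(d,d), inpos(c), inpos(d), inpos(f), ready(b), ready(c), ready(f)}
5. grab(a,f)  →  {holds(a,d), holds(a,f), holds(c,a), holds(c,f), holds(d,c), holds(d,d), inpos(c), inpos(d), inpos(f), ready(b), ready(c), ready(f)}

drop(c); grab(c,f); grab(a,d); flip(a,b); grab(a,f)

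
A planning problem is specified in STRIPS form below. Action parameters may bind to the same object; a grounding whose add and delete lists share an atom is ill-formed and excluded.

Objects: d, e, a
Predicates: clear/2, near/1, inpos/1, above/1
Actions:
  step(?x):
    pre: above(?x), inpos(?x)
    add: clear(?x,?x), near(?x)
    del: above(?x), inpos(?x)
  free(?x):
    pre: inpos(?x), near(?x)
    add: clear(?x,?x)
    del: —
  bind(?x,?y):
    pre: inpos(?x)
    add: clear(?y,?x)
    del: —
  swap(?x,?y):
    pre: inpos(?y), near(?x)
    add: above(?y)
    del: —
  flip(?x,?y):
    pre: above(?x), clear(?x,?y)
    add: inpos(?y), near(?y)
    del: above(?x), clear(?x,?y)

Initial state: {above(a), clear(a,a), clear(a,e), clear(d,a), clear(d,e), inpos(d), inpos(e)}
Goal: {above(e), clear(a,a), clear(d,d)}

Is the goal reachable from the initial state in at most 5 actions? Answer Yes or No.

Yes

1. bind(d,d)  →  {above(a), clear(a,a), clear(a,e), clear(d,a), clear(d,d), clear(d,e), inpos(d), inpos(e)}
2. flip(a,e)  →  {clear(a,a), clear(d,a), clear(d,d), clear(d,e), inpos(d), inpos(e), near(e)}
3. swap(e,e)  →  {above(e), clear(a,a), clear(d,a), clear(d,d), clear(d,e), inpos(d), inpos(e), near(e)}
optimal plan length = 3; 3 ≤ 5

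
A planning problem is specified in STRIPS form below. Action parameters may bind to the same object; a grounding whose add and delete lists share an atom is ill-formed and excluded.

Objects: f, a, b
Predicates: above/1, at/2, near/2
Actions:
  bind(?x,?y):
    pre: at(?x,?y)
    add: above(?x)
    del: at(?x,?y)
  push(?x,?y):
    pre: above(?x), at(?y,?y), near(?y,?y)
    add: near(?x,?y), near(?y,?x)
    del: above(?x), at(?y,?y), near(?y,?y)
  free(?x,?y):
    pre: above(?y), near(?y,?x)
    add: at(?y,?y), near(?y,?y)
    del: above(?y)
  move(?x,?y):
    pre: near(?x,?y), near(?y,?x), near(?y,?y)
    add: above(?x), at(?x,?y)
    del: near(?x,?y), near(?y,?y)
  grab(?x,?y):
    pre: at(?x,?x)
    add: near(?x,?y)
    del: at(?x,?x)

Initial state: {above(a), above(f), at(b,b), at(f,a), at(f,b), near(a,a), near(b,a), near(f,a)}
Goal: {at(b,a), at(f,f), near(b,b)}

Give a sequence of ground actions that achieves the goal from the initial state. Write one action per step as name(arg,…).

free(a,f); free(a,a); grab(a,b); move(b,a); grab(b,b)

1. free(a,f)  →  {above(a), at(b,b), at(f,a), at(f,b), at(f,f), near(a,a), near(b,a), near(f,a), near(f,f)}
2. free(a,a)  →  {at(a,a), at(b,b), at(f,a), at(f,b), at(f,f), near(a,a), near(b,a), near(f,a), near(f,f)}
3. grab(a,b)  →  {at(b,b), at(f,a), at(f,b), at(f,f), near(a,a), near(a,b), near(b,a), near(f,a), near(f,f)}
4. move(b,a)  →  {above(b), at(b,a), at(b,b), at(f,a), at(f,b), at(f,f), near(a,b), near(f,a), near(f,f)}
5. grab(b,b)  →  {above(b), at(b,a), at(f,a), at(f,b), at(f,f), near(a,b), near(b,b), near(f,a), near(f,f)}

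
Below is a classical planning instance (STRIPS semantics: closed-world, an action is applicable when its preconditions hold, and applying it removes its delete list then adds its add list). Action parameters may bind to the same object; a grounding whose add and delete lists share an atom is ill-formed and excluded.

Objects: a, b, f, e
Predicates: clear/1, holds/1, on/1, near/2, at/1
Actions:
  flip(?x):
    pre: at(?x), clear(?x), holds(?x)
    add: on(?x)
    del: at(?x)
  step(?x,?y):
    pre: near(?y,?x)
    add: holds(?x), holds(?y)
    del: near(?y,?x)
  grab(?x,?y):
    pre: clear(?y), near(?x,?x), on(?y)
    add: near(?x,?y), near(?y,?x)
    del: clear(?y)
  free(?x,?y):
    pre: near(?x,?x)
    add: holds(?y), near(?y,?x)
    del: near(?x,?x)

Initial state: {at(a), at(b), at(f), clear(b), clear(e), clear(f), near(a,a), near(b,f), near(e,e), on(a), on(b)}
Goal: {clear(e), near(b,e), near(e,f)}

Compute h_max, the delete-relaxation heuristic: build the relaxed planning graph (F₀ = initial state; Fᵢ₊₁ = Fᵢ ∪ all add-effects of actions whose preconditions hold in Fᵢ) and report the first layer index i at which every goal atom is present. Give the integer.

3

F0 = init (11 atoms)
F1 = F0 ∪ {holds(a), holds(b), holds(e), holds(f), near(a,b), near(a,e), near(b,a), near(b,e), near(e,a), near(e,b), near(f,a), near(f,e)}  (23 atoms)
F2 = F1 ∪ {on(f)}  (24 atoms)
F3 = F2 ∪ {near(a,f), near(e,f)}  (26 atoms)
goal ⊆ F3  ⇒  h_max = 3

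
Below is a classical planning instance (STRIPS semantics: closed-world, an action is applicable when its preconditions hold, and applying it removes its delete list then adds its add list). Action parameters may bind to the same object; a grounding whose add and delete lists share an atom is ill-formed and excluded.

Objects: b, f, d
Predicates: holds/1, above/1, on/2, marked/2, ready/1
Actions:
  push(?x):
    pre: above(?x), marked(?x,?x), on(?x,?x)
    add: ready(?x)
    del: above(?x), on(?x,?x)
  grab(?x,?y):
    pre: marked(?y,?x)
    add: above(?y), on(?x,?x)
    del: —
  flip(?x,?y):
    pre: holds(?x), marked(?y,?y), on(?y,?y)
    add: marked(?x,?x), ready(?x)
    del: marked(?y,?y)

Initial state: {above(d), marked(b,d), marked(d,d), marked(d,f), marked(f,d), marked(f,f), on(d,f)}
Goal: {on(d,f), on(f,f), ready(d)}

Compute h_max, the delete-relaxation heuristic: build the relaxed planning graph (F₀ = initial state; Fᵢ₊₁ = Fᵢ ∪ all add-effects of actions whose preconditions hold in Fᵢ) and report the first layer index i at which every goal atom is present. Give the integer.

F0 = init (7 atoms)
F1 = F0 ∪ {above(b), above(f), on(d,d), on(f,f)}  (11 atoms)
F2 = F1 ∪ {ready(d), ready(f)}  (13 atoms)
goal ⊆ F2  ⇒  h_max = 2

2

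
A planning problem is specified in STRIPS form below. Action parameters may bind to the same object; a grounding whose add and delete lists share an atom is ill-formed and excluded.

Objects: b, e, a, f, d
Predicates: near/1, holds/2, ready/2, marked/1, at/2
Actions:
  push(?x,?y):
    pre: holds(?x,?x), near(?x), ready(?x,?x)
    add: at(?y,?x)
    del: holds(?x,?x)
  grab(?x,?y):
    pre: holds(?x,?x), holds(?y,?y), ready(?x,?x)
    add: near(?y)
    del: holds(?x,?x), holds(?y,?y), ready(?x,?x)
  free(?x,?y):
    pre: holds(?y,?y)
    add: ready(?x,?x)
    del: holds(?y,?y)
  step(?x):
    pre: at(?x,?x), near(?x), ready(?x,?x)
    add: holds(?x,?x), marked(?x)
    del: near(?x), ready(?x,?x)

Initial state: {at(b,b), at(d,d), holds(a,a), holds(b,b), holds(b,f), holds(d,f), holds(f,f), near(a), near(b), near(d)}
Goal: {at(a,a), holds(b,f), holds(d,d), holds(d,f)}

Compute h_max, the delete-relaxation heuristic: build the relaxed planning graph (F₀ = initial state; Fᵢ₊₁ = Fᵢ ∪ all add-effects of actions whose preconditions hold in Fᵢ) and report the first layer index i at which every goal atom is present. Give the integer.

F0 = init (10 atoms)
F1 = F0 ∪ {ready(a,a), ready(b,b), ready(d,d), ready(e,e), ready(f,f)}  (15 atoms)
F2 = F1 ∪ {at(a,a), at(a,b), at(b,a), at(d,a), at(d,b), at(e,a), at(e,b), at(f,a), at(f,b), holds(d,d), marked(b), marked(d), near(f)}  (28 atoms)
goal ⊆ F2  ⇒  h_max = 2

2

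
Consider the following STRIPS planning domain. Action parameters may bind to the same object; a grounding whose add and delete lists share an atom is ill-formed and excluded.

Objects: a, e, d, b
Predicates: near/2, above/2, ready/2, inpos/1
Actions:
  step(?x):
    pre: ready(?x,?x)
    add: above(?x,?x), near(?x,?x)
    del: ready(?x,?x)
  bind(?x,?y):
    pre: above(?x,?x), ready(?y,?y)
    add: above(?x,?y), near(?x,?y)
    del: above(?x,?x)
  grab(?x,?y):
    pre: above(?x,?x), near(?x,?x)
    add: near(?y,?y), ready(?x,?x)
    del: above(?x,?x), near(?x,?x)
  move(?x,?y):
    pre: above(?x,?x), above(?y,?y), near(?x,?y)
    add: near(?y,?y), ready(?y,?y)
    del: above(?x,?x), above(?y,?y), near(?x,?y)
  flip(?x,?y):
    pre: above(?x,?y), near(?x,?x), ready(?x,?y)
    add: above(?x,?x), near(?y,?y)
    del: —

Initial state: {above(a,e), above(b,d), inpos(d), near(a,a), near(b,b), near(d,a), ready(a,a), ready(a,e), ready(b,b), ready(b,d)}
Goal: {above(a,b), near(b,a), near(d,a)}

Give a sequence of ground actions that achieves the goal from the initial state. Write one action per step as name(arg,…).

1. flip(a,e)  →  {above(a,a), above(a,e), above(b,d), inpos(d), near(a,a), near(b,b), near(d,a), near(e,e), ready(a,a), ready(a,e), ready(b,b), ready(b,d)}
2. bind(a,b)  →  {above(a,b), above(a,e), above(b,d), inpos(d), near(a,a), near(a,b), near(b,b), near(d,a), near(e,e), ready(a,a), ready(a,e), ready(b,b), ready(b,d)}
3. step(b)  →  {above(a,b), above(a,e), above(b,b), above(b,d), inpos(d), near(a,a), near(a,b), near(b,b), near(d,a), near(e,e), ready(a,a), ready(a,e), ready(b,d)}
4. bind(b,a)  →  {above(a,b), above(a,e), above(b,a), above(b,d), inpos(d), near(a,a), near(a,b), near(b,a), near(b,b), near(d,a), near(e,e), ready(a,a), ready(a,e), ready(b,d)}

flip(a,e); bind(a,b); step(b); bind(b,a)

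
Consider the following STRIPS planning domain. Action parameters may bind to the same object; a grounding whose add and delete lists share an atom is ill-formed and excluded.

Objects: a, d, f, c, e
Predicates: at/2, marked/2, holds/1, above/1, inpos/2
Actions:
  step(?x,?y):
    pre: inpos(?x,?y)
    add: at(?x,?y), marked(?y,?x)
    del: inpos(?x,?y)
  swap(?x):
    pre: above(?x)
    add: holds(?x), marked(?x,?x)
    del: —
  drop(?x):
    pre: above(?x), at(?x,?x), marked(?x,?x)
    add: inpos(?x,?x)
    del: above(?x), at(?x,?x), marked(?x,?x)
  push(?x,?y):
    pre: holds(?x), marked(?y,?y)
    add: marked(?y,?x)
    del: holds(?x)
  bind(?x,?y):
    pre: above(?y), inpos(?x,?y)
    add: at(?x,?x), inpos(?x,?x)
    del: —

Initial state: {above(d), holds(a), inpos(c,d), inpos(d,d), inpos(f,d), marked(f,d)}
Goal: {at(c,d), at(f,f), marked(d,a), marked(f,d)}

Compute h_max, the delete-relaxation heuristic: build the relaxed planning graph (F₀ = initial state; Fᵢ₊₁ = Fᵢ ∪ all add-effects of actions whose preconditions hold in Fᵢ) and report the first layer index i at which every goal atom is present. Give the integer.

2

F0 = init (6 atoms)
F1 = F0 ∪ {at(c,c), at(c,d), at(d,d), at(f,d), at(f,f), holds(d), inpos(c,c), inpos(f,f), marked(d,c), marked(d,d), marked(d,f)}  (17 atoms)
F2 = F1 ∪ {marked(c,c), marked(d,a), marked(f,f)}  (20 atoms)
goal ⊆ F2  ⇒  h_max = 2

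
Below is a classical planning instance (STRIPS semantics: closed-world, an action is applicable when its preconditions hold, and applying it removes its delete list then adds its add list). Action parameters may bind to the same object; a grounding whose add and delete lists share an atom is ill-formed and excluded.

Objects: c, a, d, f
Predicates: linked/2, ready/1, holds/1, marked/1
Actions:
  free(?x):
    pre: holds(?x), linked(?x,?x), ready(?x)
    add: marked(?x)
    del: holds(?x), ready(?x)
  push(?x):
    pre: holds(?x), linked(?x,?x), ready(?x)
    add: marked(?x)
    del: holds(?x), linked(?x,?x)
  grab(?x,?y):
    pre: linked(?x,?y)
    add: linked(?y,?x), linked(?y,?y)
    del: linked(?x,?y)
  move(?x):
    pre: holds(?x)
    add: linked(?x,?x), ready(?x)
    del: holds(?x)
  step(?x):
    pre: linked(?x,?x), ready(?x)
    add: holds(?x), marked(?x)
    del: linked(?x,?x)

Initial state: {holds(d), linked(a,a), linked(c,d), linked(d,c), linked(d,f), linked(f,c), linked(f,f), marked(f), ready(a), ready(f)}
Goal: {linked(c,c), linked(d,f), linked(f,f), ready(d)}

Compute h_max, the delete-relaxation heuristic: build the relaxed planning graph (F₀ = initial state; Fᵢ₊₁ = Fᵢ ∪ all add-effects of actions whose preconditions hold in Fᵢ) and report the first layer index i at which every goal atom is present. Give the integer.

F0 = init (10 atoms)
F1 = F0 ∪ {holds(a), holds(f), linked(c,c), linked(c,f), linked(d,d), linked(f,d), marked(a), ready(d)}  (18 atoms)
goal ⊆ F1  ⇒  h_max = 1

1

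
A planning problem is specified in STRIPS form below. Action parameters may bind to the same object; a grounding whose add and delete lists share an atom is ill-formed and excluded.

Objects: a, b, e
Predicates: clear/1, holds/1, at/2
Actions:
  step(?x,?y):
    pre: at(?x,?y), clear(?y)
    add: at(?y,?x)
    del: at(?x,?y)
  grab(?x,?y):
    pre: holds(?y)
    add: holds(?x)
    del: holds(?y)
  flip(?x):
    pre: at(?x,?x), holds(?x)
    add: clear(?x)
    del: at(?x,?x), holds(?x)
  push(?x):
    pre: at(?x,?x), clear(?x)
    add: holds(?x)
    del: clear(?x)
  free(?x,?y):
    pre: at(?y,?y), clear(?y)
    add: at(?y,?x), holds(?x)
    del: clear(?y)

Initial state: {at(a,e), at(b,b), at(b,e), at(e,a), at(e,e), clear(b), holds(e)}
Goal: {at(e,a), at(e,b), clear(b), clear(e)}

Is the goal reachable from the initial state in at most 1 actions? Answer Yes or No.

No

1. flip(e)  →  {at(a,e), at(b,b), at(b,e), at(e,a), clear(b), clear(e)}
2. step(b,e)  →  {at(a,e), at(b,b), at(e,a), at(e,b), clear(b), clear(e)}
optimal plan length = 2; 2 > 1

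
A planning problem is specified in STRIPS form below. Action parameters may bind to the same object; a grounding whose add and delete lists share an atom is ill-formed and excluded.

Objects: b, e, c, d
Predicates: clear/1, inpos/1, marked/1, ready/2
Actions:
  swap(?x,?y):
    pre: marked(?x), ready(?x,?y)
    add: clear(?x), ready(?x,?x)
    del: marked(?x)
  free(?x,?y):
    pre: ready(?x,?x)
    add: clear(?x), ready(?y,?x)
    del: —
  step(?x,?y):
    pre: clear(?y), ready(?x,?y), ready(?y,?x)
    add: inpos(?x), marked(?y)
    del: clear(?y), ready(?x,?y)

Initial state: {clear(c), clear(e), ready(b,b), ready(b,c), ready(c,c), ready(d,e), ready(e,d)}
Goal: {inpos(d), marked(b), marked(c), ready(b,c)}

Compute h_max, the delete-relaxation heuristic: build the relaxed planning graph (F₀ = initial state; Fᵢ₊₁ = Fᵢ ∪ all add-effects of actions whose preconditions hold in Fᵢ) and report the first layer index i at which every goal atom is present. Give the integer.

2

F0 = init (7 atoms)
F1 = F0 ∪ {clear(b), inpos(c), inpos(d), marked(c), marked(e), ready(c,b), ready(d,b), ready(d,c), ready(e,b), ready(e,c)}  (17 atoms)
F2 = F1 ∪ {inpos(b), marked(b), ready(e,e)}  (20 atoms)
goal ⊆ F2  ⇒  h_max = 2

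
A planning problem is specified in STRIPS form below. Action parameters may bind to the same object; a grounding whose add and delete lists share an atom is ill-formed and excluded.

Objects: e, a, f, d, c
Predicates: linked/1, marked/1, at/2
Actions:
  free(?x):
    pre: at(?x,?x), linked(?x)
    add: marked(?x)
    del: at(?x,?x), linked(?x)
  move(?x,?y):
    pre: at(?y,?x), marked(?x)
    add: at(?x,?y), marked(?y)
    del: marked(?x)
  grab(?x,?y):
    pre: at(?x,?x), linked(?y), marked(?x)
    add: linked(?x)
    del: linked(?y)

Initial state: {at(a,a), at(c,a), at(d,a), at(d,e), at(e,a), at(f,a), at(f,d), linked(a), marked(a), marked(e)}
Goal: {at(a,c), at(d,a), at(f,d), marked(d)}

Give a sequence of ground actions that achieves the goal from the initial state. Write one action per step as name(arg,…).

move(e,d); move(a,c)

1. move(e,d)  →  {at(a,a), at(c,a), at(d,a), at(d,e), at(e,a), at(e,d), at(f,a), at(f,d), linked(a), marked(a), marked(d)}
2. move(a,c)  →  {at(a,a), at(a,c), at(c,a), at(d,a), at(d,e), at(e,a), at(e,d), at(f,a), at(f,d), linked(a), marked(c), marked(d)}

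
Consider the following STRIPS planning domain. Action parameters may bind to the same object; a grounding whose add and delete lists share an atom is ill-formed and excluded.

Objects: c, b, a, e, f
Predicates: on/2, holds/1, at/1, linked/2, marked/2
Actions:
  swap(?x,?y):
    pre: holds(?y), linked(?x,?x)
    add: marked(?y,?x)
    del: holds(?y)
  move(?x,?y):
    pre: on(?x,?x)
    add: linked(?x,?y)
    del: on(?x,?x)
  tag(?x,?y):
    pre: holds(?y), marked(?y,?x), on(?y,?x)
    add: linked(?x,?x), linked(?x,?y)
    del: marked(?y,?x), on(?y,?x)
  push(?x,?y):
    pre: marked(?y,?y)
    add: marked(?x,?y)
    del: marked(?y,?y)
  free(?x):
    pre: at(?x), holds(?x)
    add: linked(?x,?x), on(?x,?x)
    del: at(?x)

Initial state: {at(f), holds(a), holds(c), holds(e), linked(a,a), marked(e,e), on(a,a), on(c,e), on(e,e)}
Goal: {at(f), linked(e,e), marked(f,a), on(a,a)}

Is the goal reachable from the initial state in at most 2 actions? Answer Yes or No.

No

1. swap(a,a)  →  {at(f), holds(c), holds(e), linked(a,a), marked(a,a), marked(e,e), on(a,a), on(c,e), on(e,e)}
2. move(e,e)  →  {at(f), holds(c), holds(e), linked(a,a), linked(e,e), marked(a,a), marked(e,e), on(a,a), on(c,e)}
3. push(f,a)  →  {at(f), holds(c), holds(e), linked(a,a), linked(e,e), marked(e,e), marked(f,a), on(a,a), on(c,e)}
optimal plan length = 3; 3 > 2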